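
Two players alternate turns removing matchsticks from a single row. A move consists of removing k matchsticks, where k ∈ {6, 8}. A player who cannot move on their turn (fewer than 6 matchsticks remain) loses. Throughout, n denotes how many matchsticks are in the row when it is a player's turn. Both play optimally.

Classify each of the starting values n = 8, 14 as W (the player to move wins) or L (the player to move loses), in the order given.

8: W, 14: L

Positions with no move are L. A position that does have a move is losing for the player to move precisely when every available move leads to a winning position for the opponent. Fill in the labels:
n=0: no move → L
n=1: no move → L
n=2: no move → L
n=3: no move → L
n=4: no move → L
n=5: no move → L
n=6: →0(L), so W
n=7: →1(L), so W
n=8: →2(L), so W
n=9: →3(L), so W
n=10: →4(L), so W
n=11: →5(L), so W
n=12: →4(L), so W
n=13: →5(L), so W
n=14: →8(W), 6(W) — all W, so L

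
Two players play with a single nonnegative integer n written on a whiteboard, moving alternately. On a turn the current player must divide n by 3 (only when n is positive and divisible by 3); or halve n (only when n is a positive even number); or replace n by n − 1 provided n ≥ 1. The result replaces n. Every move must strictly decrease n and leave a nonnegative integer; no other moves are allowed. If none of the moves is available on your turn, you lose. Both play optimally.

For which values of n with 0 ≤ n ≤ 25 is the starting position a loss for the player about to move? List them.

0, 2, 5, 7, 9, 11, 13, 16, 19, 23, 25

Positions with no move are L. A position that does have a move is losing for the player to move precisely when every available move leads to a winning position for the opponent. Fill in the labels:
n=0: no move → L
n=1: →0(L), so W
n=2: →1(W) only, which is W, so L
n=3: →2(L), so W
n=4: →2(L), so W
n=5: →4(W) only, which is W, so L
n=6: →2(L), so W
n=7: →6(W) only, which is W, so L
n=8: →7(L), so W
n=9: →3(W), 8(W) — all W, so L
n=10: →5(L), so W
n=11: →10(W) only, which is W, so L
n=12: →11(L), so W
n=13: →12(W) only, which is W, so L
n=14: →7(L), so W
n=15: →5(L), so W
n=16: →8(W), 15(W) — all W, so L
n=17: →16(L), so W
n=18: →9(L), so W
n=19: →18(W) only, which is W, so L
n=20: →19(L), so W
n=21: →7(L), so W
n=22: →11(L), so W
n=23: →22(W) only, which is W, so L
n=24: →23(L), so W
n=25: →24(W) only, which is W, so L
Reading off the rows marked L gives the requested list; there are 11 such values of n.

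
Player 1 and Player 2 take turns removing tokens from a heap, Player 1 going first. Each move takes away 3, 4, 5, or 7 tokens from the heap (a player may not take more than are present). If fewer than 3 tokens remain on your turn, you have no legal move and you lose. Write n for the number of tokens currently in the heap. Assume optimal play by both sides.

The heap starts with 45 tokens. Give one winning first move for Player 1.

Compute win/loss labels from the base case upward. A position with no move is L. Any other position is W if it can reach an L in one move, else L.
n=0: no move → L
n=1: no move → L
n=2: no move → L
n=3: reaches L-position 0 → W
n=4: reaches L-position 1 → W
n=5: reaches L-position 2 → W
n=6: reaches L-position 2 → W
n=7: reaches L-position 2 → W
n=8: reaches L-position 1 → W
n=9: reaches L-position 2 → W
n=10: only reaches 7(W), 6(W), 5(W), 3(W), all W → L
n=11: only reaches 8(W), 7(W), 6(W), 4(W), all W → L
n=12: only reaches 9(W), 8(W), 7(W), 5(W), all W → L
n=13: reaches L-position 10 → W
n=14: reaches L-position 11 → W
n=15: reaches L-position 12 → W
n=16: reaches L-position 12 → W
n=17: reaches L-position 12 → W
n=18: reaches L-position 11 → W
n=19: reaches L-position 12 → W
n=20: only reaches 17(W), 16(W), 15(W), 13(W), all W → L
n=21: only reaches 18(W), 17(W), 16(W), 14(W), all W → L
n=22: only reaches 19(W), 18(W), 17(W), 15(W), all W → L
n=23: reaches L-position 20 → W
n=24: reaches L-position 21 → W
n=25: reaches L-position 22 → W
n=26: reaches L-position 22 → W
n=27: reaches L-position 22 → W
n=28: reaches L-position 21 → W
n=29: reaches L-position 22 → W
n=30: only reaches 27(W), 26(W), 25(W), 23(W), all W → L
n=31: only reaches 28(W), 27(W), 26(W), 24(W), all W → L
n=32: only reaches 29(W), 28(W), 27(W), 25(W), all W → L
n=33: reaches L-position 30 → W
n=34: reaches L-position 31 → W
n=35: reaches L-position 32 → W
n=36: reaches L-position 32 → W
n=37: reaches L-position 32 → W
n=38: reaches L-position 31 → W
n=39: reaches L-position 32 → W
n=40: only reaches 37(W), 36(W), 35(W), 33(W), all W → L
n=41: only reaches 38(W), 37(W), 36(W), 34(W), all W → L
n=42: only reaches 39(W), 38(W), 37(W), 35(W), all W → L
n=43: reaches L-position 40 → W
n=44: reaches L-position 41 → W
n=45: reaches L-position 42 → W
From 45, the L positions reachable in one move are: 42, 41, 40. Any move reaching one of these is winning.

Remove 3, leaving 42.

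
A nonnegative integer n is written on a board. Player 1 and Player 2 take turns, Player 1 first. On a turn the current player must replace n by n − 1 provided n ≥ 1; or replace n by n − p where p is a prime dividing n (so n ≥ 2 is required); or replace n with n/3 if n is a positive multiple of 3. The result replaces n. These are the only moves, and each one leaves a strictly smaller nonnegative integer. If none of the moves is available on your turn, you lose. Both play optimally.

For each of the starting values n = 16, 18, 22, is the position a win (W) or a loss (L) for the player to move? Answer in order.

Classify positions by backward induction: terminal positions (no move available) are L. From any other position, the mover wins iff some move reaches an L.
n=0: no move → L
n=1: W (go to 0, an L position)
n=2: W (go to 0, an L position)
n=3: W (go to 0, an L position)
n=4: L (options 2(W), 3(W) are all W)
n=5: W (go to 0, an L position)
n=6: W (go to 4, an L position)
n=7: W (go to 0, an L position)
n=8: L (options 6(W), 7(W) are all W)
n=9: W (go to 8, an L position)
n=10: W (go to 8, an L position)
n=11: W (go to 0, an L position)
n=12: W (go to 4, an L position)
n=13: W (go to 0, an L position)
n=14: L (options 7(W), 12(W), 13(W) are all W)
n=15: W (go to 14, an L position)
n=16: W (go to 14, an L position)
n=17: W (go to 0, an L position)
n=18: L (options 6(W), 15(W), 16(W), 17(W) are all W)
n=19: W (go to 0, an L position)
n=20: W (go to 18, an L position)
n=21: W (go to 14, an L position)
n=22: L (options 11(W), 20(W), 21(W) are all W)

16: W, 18: L, 22: L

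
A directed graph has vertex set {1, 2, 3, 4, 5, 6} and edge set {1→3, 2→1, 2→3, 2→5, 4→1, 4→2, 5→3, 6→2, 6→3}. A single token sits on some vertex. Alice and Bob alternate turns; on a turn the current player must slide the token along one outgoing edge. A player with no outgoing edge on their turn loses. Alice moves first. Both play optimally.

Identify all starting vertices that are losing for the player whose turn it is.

Label each position W (a win for the player to move) or L (a loss). A position with no legal move is L; any other position is W exactly when some move reaches an L, and L when every move reaches a W.
Every edge goes from a vertex to one that appears earlier in the order 3, 5, 1, 2, 6, 4, so processing vertices in that order labels each vertex after all of its successors.
3: no outgoing edge → L
5: reaches L-position 3 → W
1: reaches L-position 3 → W
2: reaches L-position 3 → W
6: reaches L-position 3 → W
4: only reaches 2(W), 1(W), all W → L
Reading off the rows marked L gives the requested list; there are 2 such vertices.

3, 4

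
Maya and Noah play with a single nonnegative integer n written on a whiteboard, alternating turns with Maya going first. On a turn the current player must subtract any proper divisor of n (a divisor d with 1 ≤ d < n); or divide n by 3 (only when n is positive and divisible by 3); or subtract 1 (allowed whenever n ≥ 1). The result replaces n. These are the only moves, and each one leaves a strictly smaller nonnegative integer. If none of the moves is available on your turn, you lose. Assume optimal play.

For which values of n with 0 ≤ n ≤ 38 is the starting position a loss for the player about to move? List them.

Use the standard recursion: the mover loses at a terminal position; elsewhere, the mover wins exactly when some move hands the opponent an L position.
n=0: no move → L
n=1: reaches L-position 0 → W
n=2: only reaches 1(W), which is W → L
n=3: reaches L-position 2 → W
n=4: reaches L-position 2 → W
n=5: only reaches 4(W), which is W → L
n=6: reaches L-position 2 → W
n=7: only reaches 6(W), which is W → L
n=8: reaches L-position 7 → W
n=9: only reaches 3(W), 6(W), 8(W), all W → L
n=10: reaches L-position 5 → W
n=11: only reaches 10(W), which is W → L
n=12: reaches L-position 9 → W
n=13: only reaches 12(W), which is W → L
n=14: reaches L-position 7 → W
n=15: reaches L-position 5 → W
n=16: only reaches 8(W), 12(W), 14(W), 15(W), all W → L
n=17: reaches L-position 16 → W
n=18: reaches L-position 9 → W
n=19: only reaches 18(W), which is W → L
n=20: reaches L-position 16 → W
n=21: reaches L-position 7 → W
n=22: reaches L-position 11 → W
n=23: only reaches 22(W), which is W → L
n=24: reaches L-position 16 → W
n=25: only reaches 20(W), 24(W), all W → L
n=26: reaches L-position 13 → W
n=27: reaches L-position 9 → W
n=28: only reaches 14(W), 21(W), 24(W), 26(W), 27(W), all W → L
n=29: reaches L-position 28 → W
n=30: reaches L-position 25 → W
n=31: only reaches 30(W), which is W → L
n=32: reaches L-position 16 → W
n=33: reaches L-position 11 → W
n=34: only reaches 17(W), 32(W), 33(W), all W → L
n=35: reaches L-position 28 → W
n=36: reaches L-position 34 → W
n=37: only reaches 36(W), which is W → L
n=38: reaches L-position 19 → W
The losing starting values of n are exactly the entries labelled L in this table (15 of them).

0, 2, 5, 7, 9, 11, 13, 16, 19, 23, 25, 28, 31, 34, 37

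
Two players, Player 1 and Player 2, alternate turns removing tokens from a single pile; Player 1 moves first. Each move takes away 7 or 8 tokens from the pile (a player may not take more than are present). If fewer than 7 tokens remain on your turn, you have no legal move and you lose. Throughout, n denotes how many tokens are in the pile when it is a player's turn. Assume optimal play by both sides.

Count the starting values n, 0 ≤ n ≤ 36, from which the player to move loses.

Build the W/L table. Terminal = L. A non-terminal position is W if it has a move to some L; otherwise it is L.
n=0: no move → L
n=1: no move → L
n=2: no move → L
n=3: no move → L
n=4: no move → L
n=5: no move → L
n=6: no move → L
n=7: reaches L-position 0 → W
n=8: reaches L-position 1 → W
n=9: reaches L-position 2 → W
n=10: reaches L-position 3 → W
n=11: reaches L-position 4 → W
n=12: reaches L-position 5 → W
n=13: reaches L-position 6 → W
n=14: reaches L-position 6 → W
n=15: only reaches 8(W), 7(W), all W → L
n=16: only reaches 9(W), 8(W), all W → L
n=17: only reaches 10(W), 9(W), all W → L
n=18: only reaches 11(W), 10(W), all W → L
n=19: only reaches 12(W), 11(W), all W → L
n=20: only reaches 13(W), 12(W), all W → L
n=21: only reaches 14(W), 13(W), all W → L
n=22: reaches L-position 15 → W
n=23: reaches L-position 16 → W
n=24: reaches L-position 17 → W
n=25: reaches L-position 18 → W
n=26: reaches L-position 19 → W
n=27: reaches L-position 20 → W
n=28: reaches L-position 21 → W
n=29: reaches L-position 21 → W
n=30: only reaches 23(W), 22(W), all W → L
n=31: only reaches 24(W), 23(W), all W → L
n=32: only reaches 25(W), 24(W), all W → L
n=33: only reaches 26(W), 25(W), all W → L
n=34: only reaches 27(W), 26(W), all W → L
n=35: only reaches 28(W), 27(W), all W → L
n=36: only reaches 29(W), 28(W), all W → L
L entries with 0 ≤ n ≤ 36: n = 0, 1, 2, 3, 4, 5, 6, 15, 16, 17, 18, 19, 20, 21, 30, 31, 32, 33, 34, 35, 36; that makes 21.

21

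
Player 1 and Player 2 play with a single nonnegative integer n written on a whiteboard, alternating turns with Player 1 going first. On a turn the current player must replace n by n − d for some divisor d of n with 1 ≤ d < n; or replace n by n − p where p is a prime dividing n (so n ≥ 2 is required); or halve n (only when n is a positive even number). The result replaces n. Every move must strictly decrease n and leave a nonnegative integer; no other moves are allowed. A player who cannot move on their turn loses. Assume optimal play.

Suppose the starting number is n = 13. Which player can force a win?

Work bottom-up. With no move the player to move loses. Otherwise the position is W if at least one move leads to an L position for the opponent, and L if every move leads to a W.
n=0: no move → L
n=1: no move → L
n=2: can move to 0, which is L ⇒ W
n=3: can move to 0, which is L ⇒ W
n=4: moves to 2(W), 3(W); every one is W ⇒ L
n=5: can move to 0, which is L ⇒ W
n=6: can move to 4, which is L ⇒ W
n=7: can move to 0, which is L ⇒ W
n=8: can move to 4, which is L ⇒ W
n=9: moves to 6(W), 8(W); every one is W ⇒ L
n=10: can move to 9, which is L ⇒ W
n=11: can move to 0, which is L ⇒ W
n=12: can move to 9, which is L ⇒ W
n=13: can move to 0, which is L ⇒ W
The starting position 13 is W: Player 1 should move to 0, handing over an L position.

Player 1 wins.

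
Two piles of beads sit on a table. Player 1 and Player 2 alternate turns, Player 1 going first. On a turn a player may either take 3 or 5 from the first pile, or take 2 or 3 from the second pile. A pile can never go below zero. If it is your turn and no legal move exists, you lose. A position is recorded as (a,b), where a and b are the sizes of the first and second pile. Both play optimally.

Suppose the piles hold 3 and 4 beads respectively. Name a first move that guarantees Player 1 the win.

Move to (3,2).

Build the W/L table. Terminal = L. A non-terminal position is W if it has a move to some L; otherwise it is L.
No move ever increases a pile, so every position that can arise here has a ≤ 3 and b ≤ 4; it is enough to label the cells with 0 ≤ a ≤ 3 and 0 ≤ b ≤ 4.
Every move lowers a or b (never raises either), so fill the grid row by row in increasing a, and left to right within a row: each cell's successors are then already labelled.
      b=0  b=1  b=2  b=3  b=4
a=0:    L    L    W    W    W
a=1:    L    L    W    W    W
a=2:    L    L    W    W    W
a=3:    W    W    L    L    W
Cells with no legal move (terminal, hence L): (0,0), (0,1), (1,0), (1,1), (2,0), (2,1).
The remaining L cells, each justified by listing all of its moves:
(3,2): moves to (0,2)(W), (3,0)(W); every one is W ⇒ L
(3,3): moves to (0,3)(W), (3,1)(W), (3,0)(W); every one is W ⇒ L
Every other cell has at least one move into one of the L cells above, so it is W.
From (3,4), the L positions reachable in one move are: (3,2).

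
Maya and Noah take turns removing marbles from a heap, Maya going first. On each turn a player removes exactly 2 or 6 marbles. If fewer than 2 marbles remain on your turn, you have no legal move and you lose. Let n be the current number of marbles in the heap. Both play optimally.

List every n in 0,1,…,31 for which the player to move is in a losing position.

0, 1, 4, 5, 8, 9, 12, 13, 16, 17, 20, 21, 24, 25, 28, 29

Compute win/loss labels from the base case upward. A position with no move is L. Any other position is W if it can reach an L in one move, else L.
n=0: no move → L
n=1: no move → L
n=2: reaches L-position 0 → W
n=3: reaches L-position 1 → W
n=4: only reaches 2(W), which is W → L
n=5: only reaches 3(W), which is W → L
n=6: reaches L-position 4 → W
n=7: reaches L-position 5 → W
n=8: only reaches 6(W), 2(W), all W → L
n=9: only reaches 7(W), 3(W), all W → L
n=10: reaches L-position 8 → W
n=11: reaches L-position 9 → W
n=12: only reaches 10(W), 6(W), all W → L
n=13: only reaches 11(W), 7(W), all W → L
n=14: reaches L-position 12 → W
n=15: reaches L-position 13 → W
n=16: only reaches 14(W), 10(W), all W → L
n=17: only reaches 15(W), 11(W), all W → L
n=18: reaches L-position 16 → W
n=19: reaches L-position 17 → W
n=20: only reaches 18(W), 14(W), all W → L
n=21: only reaches 19(W), 15(W), all W → L
n=22: reaches L-position 20 → W
n=23: reaches L-position 21 → W
n=24: only reaches 22(W), 18(W), all W → L
n=25: only reaches 23(W), 19(W), all W → L
n=26: reaches L-position 24 → W
n=27: reaches L-position 25 → W
n=28: only reaches 26(W), 22(W), all W → L
n=29: only reaches 27(W), 23(W), all W → L
n=30: reaches L-position 28 → W
n=31: reaches L-position 29 → W
The losing starting values of n are exactly the entries labelled L in this table (16 of them).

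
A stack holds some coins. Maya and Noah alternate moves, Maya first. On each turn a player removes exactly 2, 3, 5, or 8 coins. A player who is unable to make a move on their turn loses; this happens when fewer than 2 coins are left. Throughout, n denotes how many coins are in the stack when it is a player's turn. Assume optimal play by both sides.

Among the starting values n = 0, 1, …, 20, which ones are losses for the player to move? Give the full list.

Label each position W (a win for the player to move) or L (a loss). A position with no legal move is L; any other position is W exactly when some move reaches an L, and L when every move reaches a W.
n=0: no move → L
n=1: no move → L
n=2: reaches L-position 0 → W
n=3: reaches L-position 1 → W
n=4: reaches L-position 1 → W
n=5: reaches L-position 0 → W
n=6: reaches L-position 1 → W
n=7: only reaches 5(W), 4(W), 2(W), all W → L
n=8: reaches L-position 0 → W
n=9: reaches L-position 7 → W
n=10: reaches L-position 7 → W
n=11: only reaches 9(W), 8(W), 6(W), 3(W), all W → L
n=12: reaches L-position 7 → W
n=13: reaches L-position 11 → W
n=14: reaches L-position 11 → W
n=15: reaches L-position 7 → W
n=16: reaches L-position 11 → W
n=17: only reaches 15(W), 14(W), 12(W), 9(W), all W → L
n=18: only reaches 16(W), 15(W), 13(W), 10(W), all W → L
n=19: reaches L-position 17 → W
n=20: reaches L-position 18 → W
Reading off the rows marked L gives the requested list; there are 6 such values of n.

0, 1, 7, 11, 17, 18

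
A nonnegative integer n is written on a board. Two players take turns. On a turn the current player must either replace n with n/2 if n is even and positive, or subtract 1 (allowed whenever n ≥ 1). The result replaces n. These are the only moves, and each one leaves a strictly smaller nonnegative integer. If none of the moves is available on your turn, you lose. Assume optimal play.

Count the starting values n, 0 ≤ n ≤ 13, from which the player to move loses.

Classify positions by backward induction: terminal positions (no move available) are L. From any other position, the mover wins iff some move reaches an L.
n=0: no move → L
n=1: can move to 0, which is L ⇒ W
n=2: the only move is to 1(W), a W ⇒ L
n=3: can move to 2, which is L ⇒ W
n=4: can move to 2, which is L ⇒ W
n=5: the only move is to 4(W), a W ⇒ L
n=6: can move to 5, which is L ⇒ W
n=7: the only move is to 6(W), a W ⇒ L
n=8: can move to 7, which is L ⇒ W
n=9: the only move is to 8(W), a W ⇒ L
n=10: can move to 5, which is L ⇒ W
n=11: the only move is to 10(W), a W ⇒ L
n=12: can move to 11, which is L ⇒ W
n=13: the only move is to 12(W), a W ⇒ L
L entries with 0 ≤ n ≤ 13: n = 0, 2, 5, 7, 9, 11, 13; that makes 7.

7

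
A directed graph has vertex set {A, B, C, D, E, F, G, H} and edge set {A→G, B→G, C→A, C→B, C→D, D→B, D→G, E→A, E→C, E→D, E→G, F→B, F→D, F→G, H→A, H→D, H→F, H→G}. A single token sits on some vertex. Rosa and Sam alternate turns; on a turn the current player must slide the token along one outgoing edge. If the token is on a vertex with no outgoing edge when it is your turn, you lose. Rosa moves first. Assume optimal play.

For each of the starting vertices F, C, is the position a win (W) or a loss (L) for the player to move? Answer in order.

Compute win/loss labels from the base case upward. A position with no move is L. Any other position is W if it can reach an L in one move, else L.
Every edge goes from a vertex to one that appears earlier in the order G, B, D, A, C, E, F, H, so processing vertices in that order labels each vertex after all of its successors.
G: no outgoing edge → L
B: can move to G, which is L ⇒ W
D: can move to G, which is L ⇒ W
A: can move to G, which is L ⇒ W
C: moves to A(W), D(W), B(W); every one is W ⇒ L
E: can move to C, which is L ⇒ W
F: can move to G, which is L ⇒ W
H: can move to G, which is L ⇒ W

F: W, C: L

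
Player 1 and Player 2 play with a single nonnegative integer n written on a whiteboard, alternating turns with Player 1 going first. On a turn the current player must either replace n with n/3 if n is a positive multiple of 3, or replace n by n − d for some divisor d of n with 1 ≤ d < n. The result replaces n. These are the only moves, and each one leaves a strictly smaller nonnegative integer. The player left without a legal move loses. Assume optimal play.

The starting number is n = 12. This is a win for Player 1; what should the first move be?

Move to 4.

Classify positions by backward induction: terminal positions (no move available) are L. From any other position, the mover wins iff some move reaches an L.
n=0: no move → L
n=1: no move → L
n=2: →1(L), so W
n=3: →1(L), so W
n=4: →2(W), 3(W) — all W, so L
n=5: →4(L), so W
n=6: →4(L), so W
n=7: →6(W) only, which is W, so L
n=8: →4(L), so W
n=9: →3(W), 6(W), 8(W) — all W, so L
n=10: →9(L), so W
n=11: →10(W) only, which is W, so L
n=12: →4(L), so W
From 12, the L positions reachable in one move are: 4, 9, 11. Any move reaching one of these is winning.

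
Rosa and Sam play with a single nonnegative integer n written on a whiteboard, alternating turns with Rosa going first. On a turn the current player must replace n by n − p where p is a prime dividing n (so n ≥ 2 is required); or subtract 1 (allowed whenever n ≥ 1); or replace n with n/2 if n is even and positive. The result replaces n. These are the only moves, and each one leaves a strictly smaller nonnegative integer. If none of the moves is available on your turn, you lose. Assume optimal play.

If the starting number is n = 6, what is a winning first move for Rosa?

Move to 4.

Work bottom-up. With no move the player to move loses. Otherwise the position is W if at least one move leads to an L position for the opponent, and L if every move leads to a W.
n=0: no move → L
n=1: reaches L-position 0 → W
n=2: reaches L-position 0 → W
n=3: reaches L-position 0 → W
n=4: only reaches 2(W), 3(W), all W → L
n=5: reaches L-position 0 → W
n=6: reaches L-position 4 → W
From 6, the L positions reachable in one move are: 4.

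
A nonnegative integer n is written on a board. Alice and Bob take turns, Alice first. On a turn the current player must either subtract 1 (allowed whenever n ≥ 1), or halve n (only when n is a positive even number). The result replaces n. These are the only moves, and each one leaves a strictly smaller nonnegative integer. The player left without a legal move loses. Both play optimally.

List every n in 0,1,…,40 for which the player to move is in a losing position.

0, 2, 5, 7, 9, 11, 13, 15, 17, 19, 21, 23, 25, 27, 29, 31, 33, 35, 37, 39

Positions with no move are L. A position that does have a move is losing for the player to move precisely when every available move leads to a winning position for the opponent. Fill in the labels:
n=0: no move → L
n=1: →0(L), so W
n=2: →1(W) only, which is W, so L
n=3: →2(L), so W
n=4: →2(L), so W
n=5: →4(W) only, which is W, so L
n=6: →5(L), so W
n=7: →6(W) only, which is W, so L
n=8: →7(L), so W
n=9: →8(W) only, which is W, so L
n=10: →5(L), so W
n=11: →10(W) only, which is W, so L
n=12: →11(L), so W
n=13: →12(W) only, which is W, so L
n=14: →7(L), so W
n=15: →14(W) only, which is W, so L
n=16: →15(L), so W
n=17: →16(W) only, which is W, so L
n=18: →9(L), so W
n=19: →18(W) only, which is W, so L
n=20: →19(L), so W
n=21: →20(W) only, which is W, so L
n=22: →11(L), so W
n=23: →22(W) only, which is W, so L
n=24: →23(L), so W
n=25: →24(W) only, which is W, so L
n=26: →13(L), so W
n=27: →26(W) only, which is W, so L
n=28: →27(L), so W
n=29: →28(W) only, which is W, so L
n=30: →15(L), so W
n=31: →30(W) only, which is W, so L
n=32: →31(L), so W
n=33: →32(W) only, which is W, so L
n=34: →17(L), so W
n=35: →34(W) only, which is W, so L
n=36: →35(L), so W
n=37: →36(W) only, which is W, so L
n=38: →19(L), so W
n=39: →38(W) only, which is W, so L
n=40: →39(L), so W
Reading off the rows marked L gives the requested list; there are 20 such values of n.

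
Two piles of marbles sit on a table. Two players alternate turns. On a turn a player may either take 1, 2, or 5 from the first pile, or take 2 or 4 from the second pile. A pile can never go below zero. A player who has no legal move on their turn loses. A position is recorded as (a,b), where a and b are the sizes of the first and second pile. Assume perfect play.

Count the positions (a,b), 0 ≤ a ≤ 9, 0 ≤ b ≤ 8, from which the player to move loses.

31

Positions with no move are L. A position that does have a move is losing for the player to move precisely when every available move leads to a winning position for the opponent. Fill in the labels:
Every move lowers a or b (never raises either), so fill the grid row by row in increasing a, and left to right within a row: each cell's successors are then already labelled.
      b=0  b=1  b=2  b=3  b=4  b=5  b=6  b=7  b=8
a=0:    L    L    W    W    W    W    L    L    W
a=1:    W    W    L    L    W    W    W    W    L
a=2:    W    W    W    W    L    L    W    W    W
a=3:    L    L    W    W    W    W    L    L    W
a=4:    W    W    L    L    W    W    W    W    L
a=5:    W    W    W    W    L    L    W    W    W
a=6:    L    L    W    W    W    W    L    L    W
a=7:    W    W    L    L    W    W    W    W    L
a=8:    W    W    W    W    L    L    W    W    W
a=9:    L    L    W    W    W    W    L    L    W
Cells with no legal move (terminal, hence L): (0,0), (0,1).
The remaining L cells, each justified by listing all of its moves:
(0,6): only reaches (0,4)(W), (0,2)(W), all W → L
(0,7): only reaches (0,5)(W), (0,3)(W), all W → L
(1,2): only reaches (0,2)(W), (1,0)(W), all W → L
(1,3): only reaches (0,3)(W), (1,1)(W), all W → L
(1,8): only reaches (0,8)(W), (1,6)(W), (1,4)(W), all W → L
(2,4): only reaches (1,4)(W), (0,4)(W), (2,2)(W), (2,0)(W), all W → L
(2,5): only reaches (1,5)(W), (0,5)(W), (2,3)(W), (2,1)(W), all W → L
(3,0): only reaches (2,0)(W), (1,0)(W), all W → L
(3,1): only reaches (2,1)(W), (1,1)(W), all W → L
(3,6): only reaches (2,6)(W), (1,6)(W), (3,4)(W), (3,2)(W), all W → L
(3,7): only reaches (2,7)(W), (1,7)(W), (3,5)(W), (3,3)(W), all W → L
(4,2): only reaches (3,2)(W), (2,2)(W), (4,0)(W), all W → L
(4,3): only reaches (3,3)(W), (2,3)(W), (4,1)(W), all W → L
(4,8): only reaches (3,8)(W), (2,8)(W), (4,6)(W), (4,4)(W), all W → L
(5,4): only reaches (4,4)(W), (3,4)(W), (0,4)(W), (5,2)(W), (5,0)(W), all W → L
(5,5): only reaches (4,5)(W), (3,5)(W), (0,5)(W), (5,3)(W), (5,1)(W), all W → L
(6,0): only reaches (5,0)(W), (4,0)(W), (1,0)(W), all W → L
(6,1): only reaches (5,1)(W), (4,1)(W), (1,1)(W), all W → L
(6,6): only reaches (5,6)(W), (4,6)(W), (1,6)(W), (6,4)(W), (6,2)(W), all W → L
(6,7): only reaches (5,7)(W), (4,7)(W), (1,7)(W), (6,5)(W), (6,3)(W), all W → L
(7,2): only reaches (6,2)(W), (5,2)(W), (2,2)(W), (7,0)(W), all W → L
(7,3): only reaches (6,3)(W), (5,3)(W), (2,3)(W), (7,1)(W), all W → L
(7,8): only reaches (6,8)(W), (5,8)(W), (2,8)(W), (7,6)(W), (7,4)(W), all W → L
(8,4): only reaches (7,4)(W), (6,4)(W), (3,4)(W), (8,2)(W), (8,0)(W), all W → L
(8,5): only reaches (7,5)(W), (6,5)(W), (3,5)(W), (8,3)(W), (8,1)(W), all W → L
(9,0): only reaches (8,0)(W), (7,0)(W), (4,0)(W), all W → L
(9,1): only reaches (8,1)(W), (7,1)(W), (4,1)(W), all W → L
(9,6): only reaches (8,6)(W), (7,6)(W), (4,6)(W), (9,4)(W), (9,2)(W), all W → L
(9,7): only reaches (8,7)(W), (7,7)(W), (4,7)(W), (9,5)(W), (9,3)(W), all W → L
Every other cell has at least one move into one of the L cells above, so it is W.
L cells per row: a=0: 4, a=1: 3, a=2: 2, a=3: 4, a=4: 3, a=5: 2, a=6: 4, a=7: 3, a=8: 2, a=9: 4; total 31.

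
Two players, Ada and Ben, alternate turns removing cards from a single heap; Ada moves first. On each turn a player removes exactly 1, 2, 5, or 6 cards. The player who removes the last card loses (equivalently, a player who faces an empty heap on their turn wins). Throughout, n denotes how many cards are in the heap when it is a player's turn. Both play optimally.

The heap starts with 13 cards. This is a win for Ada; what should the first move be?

Positions with no move are W. A position that does have a move is losing for the player to move precisely when every available move leads to a winning position for the opponent. Fill in the labels:
n=0: no move; the opponent has just taken the last card and therefore loses → W
n=1: →0(W) only, which is W, so L
n=2: →1(L), so W
n=3: →1(L), so W
n=4: →3(W), 2(W) — all W, so L
n=5: →4(L), so W
n=6: →4(L), so W
n=7: →1(L), so W
n=8: →7(W), 6(W), 3(W), 2(W) — all W, so L
n=9: →8(L), so W
n=10: →8(L), so W
n=11: →10(W), 9(W), 6(W), 5(W) — all W, so L
n=12: →11(L), so W
n=13: →11(L), so W
From 13, the L positions reachable in one move are: 11, 8. Any move reaching one of these is winning.

Remove 2, leaving 11.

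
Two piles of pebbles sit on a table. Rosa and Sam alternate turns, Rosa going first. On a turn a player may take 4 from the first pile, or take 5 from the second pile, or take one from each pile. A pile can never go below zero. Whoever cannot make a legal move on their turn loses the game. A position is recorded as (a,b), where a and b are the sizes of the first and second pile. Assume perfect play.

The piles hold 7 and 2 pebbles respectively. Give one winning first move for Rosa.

Work bottom-up. With no move the player to move loses. Otherwise the position is W if at least one move leads to an L position for the opponent, and L if every move leads to a W.
No move ever increases a pile, so every position that can arise here has a ≤ 7 and b ≤ 2; it is enough to label the cells with 0 ≤ a ≤ 7 and 0 ≤ b ≤ 2.
Every move lowers a or b (never raises either), so fill the grid row by row in increasing a, and left to right within a row: each cell's successors are then already labelled.
      b=0  b=1  b=2
a=0:    L    L    L
a=1:    L    W    W
a=2:    L    W    L
a=3:    L    W    L
a=4:    W    W    W
a=5:    W    L    L
a=6:    W    L    W
a=7:    W    L    W
Cells with no legal move (terminal, hence L): (0,0), (0,1), (0,2), (1,0), (2,0), (3,0).
The remaining L cells, each justified by listing all of its moves:
(2,2): →(1,1)(W) only, which is W, so L
(3,2): →(2,1)(W) only, which is W, so L
(5,1): →(1,1)(W), (4,0)(W) — all W, so L
(5,2): →(1,2)(W), (4,1)(W) — all W, so L
(6,1): →(2,1)(W), (5,0)(W) — all W, so L
(7,1): →(3,1)(W), (6,0)(W) — all W, so L
Every other cell has at least one move into one of the L cells above, so it is W.
From (7,2), the L positions reachable in one move are: (3,2), (6,1). Any move reaching one of these is winning.

Move to (3,2).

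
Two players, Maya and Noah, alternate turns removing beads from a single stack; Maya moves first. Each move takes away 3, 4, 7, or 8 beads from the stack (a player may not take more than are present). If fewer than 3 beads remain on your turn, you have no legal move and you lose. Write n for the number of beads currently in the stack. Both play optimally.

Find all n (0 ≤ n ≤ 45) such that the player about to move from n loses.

Label each position W (a win for the player to move) or L (a loss). A position with no legal move is L; any other position is W exactly when some move reaches an L, and L when every move reaches a W.
n=0: no move → L
n=1: no move → L
n=2: no move → L
n=3: →0(L), so W
n=4: →1(L), so W
n=5: →2(L), so W
n=6: →2(L), so W
n=7: →0(L), so W
n=8: →1(L), so W
n=9: →2(L), so W
n=10: →2(L), so W
n=11: →8(W), 7(W), 4(W), 3(W) — all W, so L
n=12: →9(W), 8(W), 5(W), 4(W) — all W, so L
n=13: →10(W), 9(W), 6(W), 5(W) — all W, so L
n=14: →11(L), so W
n=15: →12(L), so W
n=16: →13(L), so W
n=17: →13(L), so W
n=18: →11(L), so W
n=19: →12(L), so W
n=20: →13(L), so W
n=21: →13(L), so W
n=22: →19(W), 18(W), 15(W), 14(W) — all W, so L
n=23: →20(W), 19(W), 16(W), 15(W) — all W, so L
n=24: →21(W), 20(W), 17(W), 16(W) — all W, so L
n=25: →22(L), so W
n=26: →23(L), so W
n=27: →24(L), so W
n=28: →24(L), so W
n=29: →22(L), so W
n=30: →23(L), so W
n=31: →24(L), so W
n=32: →24(L), so W
n=33: →30(W), 29(W), 26(W), 25(W) — all W, so L
n=34: →31(W), 30(W), 27(W), 26(W) — all W, so L
n=35: →32(W), 31(W), 28(W), 27(W) — all W, so L
n=36: →33(L), so W
n=37: →34(L), so W
n=38: →35(L), so W
n=39: →35(L), so W
n=40: →33(L), so W
n=41: →34(L), so W
n=42: →35(L), so W
n=43: →35(L), so W
n=44: →41(W), 40(W), 37(W), 36(W) — all W, so L
n=45: →42(W), 41(W), 38(W), 37(W) — all W, so L
The losing starting values of n are exactly the entries labelled L in this table (14 of them).

0, 1, 2, 11, 12, 13, 22, 23, 24, 33, 34, 35, 44, 45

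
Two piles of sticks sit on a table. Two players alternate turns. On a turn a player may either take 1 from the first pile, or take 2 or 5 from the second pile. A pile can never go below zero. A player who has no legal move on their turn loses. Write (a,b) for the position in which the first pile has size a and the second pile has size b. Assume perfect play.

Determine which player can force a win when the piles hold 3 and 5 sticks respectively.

Classify positions by backward induction: terminal positions (no move available) are L. From any other position, the mover wins iff some move reaches an L.
No move ever increases a pile, so every position that can arise here has a ≤ 3 and b ≤ 5; it is enough to label the cells with 0 ≤ a ≤ 3 and 0 ≤ b ≤ 5.
Every move lowers a or b (never raises either), so fill the grid row by row in increasing a, and left to right within a row: each cell's successors are then already labelled.
      b=0  b=1  b=2  b=3  b=4  b=5
a=0:    L    L    W    W    L    W
a=1:    W    W    L    L    W    W
a=2:    L    L    W    W    L    W
a=3:    W    W    L    L    W    W
Cells with no legal move (terminal, hence L): (0,0), (0,1).
The remaining L cells, each justified by listing all of its moves:
(0,4): the only move is to (0,2)(W), a W ⇒ L
(1,2): moves to (0,2)(W), (1,0)(W); every one is W ⇒ L
(1,3): moves to (0,3)(W), (1,1)(W); every one is W ⇒ L
(2,0): the only move is to (1,0)(W), a W ⇒ L
(2,1): the only move is to (1,1)(W), a W ⇒ L
(2,4): moves to (1,4)(W), (2,2)(W); every one is W ⇒ L
(3,2): moves to (2,2)(W), (3,0)(W); every one is W ⇒ L
(3,3): moves to (2,3)(W), (3,1)(W); every one is W ⇒ L
Every other cell has at least one move into one of the L cells above, so it is W.
The starting position (3,5) is W: the player to move should move to (3,3), handing over an L position.

The first player wins.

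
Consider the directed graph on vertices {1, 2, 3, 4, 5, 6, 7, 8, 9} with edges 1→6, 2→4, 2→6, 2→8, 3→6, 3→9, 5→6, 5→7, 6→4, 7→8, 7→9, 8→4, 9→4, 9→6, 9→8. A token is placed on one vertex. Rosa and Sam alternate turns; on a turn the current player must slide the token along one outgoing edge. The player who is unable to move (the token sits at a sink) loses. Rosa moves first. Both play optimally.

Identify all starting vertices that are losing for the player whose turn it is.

Classify positions by backward induction: terminal positions (no move available) are L. From any other position, the mover wins iff some move reaches an L.
Every edge goes from a vertex to one that appears earlier in the order 4, 8, 6, 9, 7, 5, 2, 1, 3, so processing vertices in that order labels each vertex after all of its successors.
4: no outgoing edge → L
8: reaches L-position 4 → W
6: reaches L-position 4 → W
9: reaches L-position 4 → W
7: only reaches 9(W), 8(W), all W → L
5: reaches L-position 7 → W
2: reaches L-position 4 → W
1: only reaches 6(W), which is W → L
3: only reaches 9(W), 6(W), all W → L
Reading off the rows marked L gives the requested list; there are 4 such vertices.

1, 3, 4, 7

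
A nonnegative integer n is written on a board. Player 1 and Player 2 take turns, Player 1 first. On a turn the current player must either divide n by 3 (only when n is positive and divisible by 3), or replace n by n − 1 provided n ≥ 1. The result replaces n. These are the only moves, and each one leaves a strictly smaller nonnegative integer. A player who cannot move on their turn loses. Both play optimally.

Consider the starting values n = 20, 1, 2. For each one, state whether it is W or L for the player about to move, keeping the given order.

20: W, 1: W, 2: L

Use the standard recursion: the mover loses at a terminal position; elsewhere, the mover wins exactly when some move hands the opponent an L position.
n=0: no move → L
n=1: can move to 0, which is L ⇒ W
n=2: the only move is to 1(W), a W ⇒ L
n=3: can move to 2, which is L ⇒ W
n=4: the only move is to 3(W), a W ⇒ L
n=5: can move to 4, which is L ⇒ W
n=6: can move to 2, which is L ⇒ W
n=7: the only move is to 6(W), a W ⇒ L
n=8: can move to 7, which is L ⇒ W
n=9: moves to 3(W), 8(W); every one is W ⇒ L
n=10: can move to 9, which is L ⇒ W
n=11: the only move is to 10(W), a W ⇒ L
n=12: can move to 4, which is L ⇒ W
n=13: the only move is to 12(W), a W ⇒ L
n=14: can move to 13, which is L ⇒ W
n=15: moves to 5(W), 14(W); every one is W ⇒ L
n=16: can move to 15, which is L ⇒ W
n=17: the only move is to 16(W), a W ⇒ L
n=18: can move to 17, which is L ⇒ W
n=19: the only move is to 18(W), a W ⇒ L
n=20: can move to 19, which is L ⇒ W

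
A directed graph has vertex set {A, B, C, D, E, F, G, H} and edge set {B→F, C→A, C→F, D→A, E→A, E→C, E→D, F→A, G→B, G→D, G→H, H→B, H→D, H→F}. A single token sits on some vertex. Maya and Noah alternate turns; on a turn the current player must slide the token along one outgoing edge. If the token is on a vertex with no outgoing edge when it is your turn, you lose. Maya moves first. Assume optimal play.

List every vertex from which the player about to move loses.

A, B

Use the standard recursion: the mover loses at a terminal position; elsewhere, the mover wins exactly when some move hands the opponent an L position.
Every edge goes from a vertex to one that appears earlier in the order A, F, C, B, D, H, E, G, so processing vertices in that order labels each vertex after all of its successors.
A: no outgoing edge → L
F: reaches L-position A → W
C: reaches L-position A → W
B: only reaches F(W), which is W → L
D: reaches L-position A → W
H: reaches L-position B → W
E: reaches L-position A → W
G: reaches L-position B → W
The losing starting vertices are exactly the entries labelled L in this table (2 of them).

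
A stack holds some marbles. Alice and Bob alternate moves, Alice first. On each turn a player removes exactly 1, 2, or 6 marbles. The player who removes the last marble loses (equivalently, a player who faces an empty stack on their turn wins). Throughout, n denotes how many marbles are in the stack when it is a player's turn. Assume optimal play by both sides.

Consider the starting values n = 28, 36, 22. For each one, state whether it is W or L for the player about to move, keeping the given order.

28: W, 36: L, 22: L

Work bottom-up. With no move the player to move wins. Otherwise the position is W if at least one move leads to an L position for the opponent, and L if every move leads to a W.
n=0: no move; the opponent has just taken the last marble and therefore loses → W
n=1: only reaches 0(W), which is W → L
n=2: reaches L-position 1 → W
n=3: reaches L-position 1 → W
n=4: only reaches 3(W), 2(W), all W → L
n=5: reaches L-position 4 → W
n=6: reaches L-position 4 → W
n=7: reaches L-position 1 → W
n=8: only reaches 7(W), 6(W), 2(W), all W → L
n=9: reaches L-position 8 → W
n=10: reaches L-position 8 → W
n=11: only reaches 10(W), 9(W), 5(W), all W → L
n=12: reaches L-position 11 → W
n=13: reaches L-position 11 → W
n=14: reaches L-position 8 → W
n=15: only reaches 14(W), 13(W), 9(W), all W → L
n=16: reaches L-position 15 → W
n=17: reaches L-position 15 → W
n=18: only reaches 17(W), 16(W), 12(W), all W → L
n=19: reaches L-position 18 → W
n=20: reaches L-position 18 → W
n=21: reaches L-position 15 → W
n=22: only reaches 21(W), 20(W), 16(W), all W → L
n=23: reaches L-position 22 → W
n=24: reaches L-position 22 → W
n=25: only reaches 24(W), 23(W), 19(W), all W → L
n=26: reaches L-position 25 → W
n=27: reaches L-position 25 → W
n=28: reaches L-position 22 → W
n=29: only reaches 28(W), 27(W), 23(W), all W → L
n=30: reaches L-position 29 → W
n=31: reaches L-position 29 → W
n=32: only reaches 31(W), 30(W), 26(W), all W → L
n=33: reaches L-position 32 → W
n=34: reaches L-position 32 → W
n=35: reaches L-position 29 → W
n=36: only reaches 35(W), 34(W), 30(W), all W → L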